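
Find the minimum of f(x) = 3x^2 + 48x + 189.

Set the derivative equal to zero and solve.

f(x) = 3x^2 + 48x + 189
f'(x) = 6x + (48) = 0
x = -48/6 = -8
f(-8) = -3
Since f''(x) = 6 > 0, this is a minimum.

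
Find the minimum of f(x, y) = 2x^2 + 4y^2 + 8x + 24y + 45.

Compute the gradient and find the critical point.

f(x,y) = 2x^2 + 4y^2 + 8x + 24y + 45
df/dx = 4x + (8) = 0  =>  x = -2
df/dy = 8y + (24) = 0  =>  y = -3
f(-2, -3) = 2*(-2)^2 + 4*(-3)^2 + 8*(-2) + 24*(-3) + 45 = 1
Hessian is diagonal with entries 4, 8 > 0, so this is a minimum.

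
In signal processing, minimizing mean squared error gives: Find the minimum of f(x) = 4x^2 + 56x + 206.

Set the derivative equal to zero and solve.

f(x) = 4x^2 + 56x + 206
f'(x) = 8x + (56) = 0
x = -56/8 = -7
f(-7) = 10
Since f''(x) = 8 > 0, this is a minimum.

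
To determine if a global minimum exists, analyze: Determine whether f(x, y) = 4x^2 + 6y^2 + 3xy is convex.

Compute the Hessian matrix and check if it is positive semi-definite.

f(x,y) = 4x^2 + 6y^2 + 3xy
Hessian H = [[8, 3], [3, 12]]
trace(H) = 20, det(H) = 87
Eigenvalues: (20 +/- sqrt(52)) / 2 = 13.61, 6.394
Since both eigenvalues > 0, f is convex.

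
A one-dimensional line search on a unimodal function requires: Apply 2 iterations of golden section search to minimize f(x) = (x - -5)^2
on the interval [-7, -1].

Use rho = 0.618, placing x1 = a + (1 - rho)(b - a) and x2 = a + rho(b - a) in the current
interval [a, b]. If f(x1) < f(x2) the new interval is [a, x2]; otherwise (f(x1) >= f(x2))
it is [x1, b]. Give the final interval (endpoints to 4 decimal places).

Golden section search for min of f(x) = (x - -5)^2 on [-7, -1].
Each step: x1 = a + (1 - rho)(b - a), x2 = a + rho(b - a); if f(x1) < f(x2) keep [a, x2], otherwise keep [x1, b].
Step 1: [-7.0000, -1.0000], x1=-4.7080 (f=0.0853), x2=-3.2920 (f=2.9173); f(x1) < f(x2) => keep [-7.0000, -3.2920]
Step 2: [-7.0000, -3.2920], x1=-5.5835 (f=0.3405), x2=-4.7085 (f=0.0850); f(x1) > f(x2) => keep [-5.5835, -3.2920]
Final interval: [-5.5835, -3.2920]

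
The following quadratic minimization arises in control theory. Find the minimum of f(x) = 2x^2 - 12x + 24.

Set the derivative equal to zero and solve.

f(x) = 2x^2 - 12x + 24
f'(x) = 4x + (-12) = 0
x = 12/4 = 3
f(3) = 6
Since f''(x) = 4 > 0, this is a minimum.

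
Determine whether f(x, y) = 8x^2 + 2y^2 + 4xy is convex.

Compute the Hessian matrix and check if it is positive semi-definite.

f(x,y) = 8x^2 + 2y^2 + 4xy
Hessian H = [[16, 4], [4, 4]]
trace(H) = 20, det(H) = 48
Eigenvalues: (20 +/- sqrt(208)) / 2 = 17.21, 2.789
Since both eigenvalues > 0, f is convex.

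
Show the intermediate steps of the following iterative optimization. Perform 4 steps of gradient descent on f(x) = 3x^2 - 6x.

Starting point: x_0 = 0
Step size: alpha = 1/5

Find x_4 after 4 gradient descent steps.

f(x) = 3x^2 - 6x, f'(x) = 6x + (-6)
Step 1: f'(0) = -6, x_1 = 0 - 1/5 * -6 = 6/5
Step 2: f'(6/5) = 6/5, x_2 = 6/5 - 1/5 * 6/5 = 24/25
Step 3: f'(24/25) = -6/25, x_3 = 24/25 - 1/5 * -6/25 = 126/125
Step 4: f'(126/125) = 6/125, x_4 = 126/125 - 1/5 * 6/125 = 624/625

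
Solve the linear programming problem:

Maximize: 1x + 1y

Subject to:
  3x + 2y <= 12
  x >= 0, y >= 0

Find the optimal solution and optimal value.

The feasible region has vertices at [(0, 0), (4, 0), (0, 6)].
Checking objective 1x + 1y at each vertex:
  (0, 0): 1*0 + 1*0 = 0
  (4, 0): 1*4 + 1*0 = 4
  (0, 6): 1*0 + 1*6 = 6
Maximum is 6 at (0, 6).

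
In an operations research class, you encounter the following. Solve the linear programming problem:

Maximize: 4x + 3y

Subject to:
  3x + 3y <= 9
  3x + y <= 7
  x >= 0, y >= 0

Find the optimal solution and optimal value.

Feasible vertices: (0, 0), (0, 3), (2, 1), (7/3, 0)
Objective 4x + 3y at each:
  (0, 0): 0
  (0, 3): 9
  (2, 1): 11
  (7/3, 0): 28/3
Maximum is 11 at (2, 1).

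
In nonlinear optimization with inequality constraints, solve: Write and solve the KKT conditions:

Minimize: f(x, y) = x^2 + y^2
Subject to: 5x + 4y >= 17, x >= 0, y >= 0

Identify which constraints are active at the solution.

KKT conditions for min x^2 + y^2 s.t. 5x + 4y >= 17, x >= 0, y >= 0:
Stationarity: 2x = mu*5 + mu_x, 2y = mu*4 + mu_y, with mu, mu_x, mu_y >= 0
Complementary slackness: mu*(5x + 4y - 17) = 0, mu_x*x = 0, mu_y*y = 0
(0, 0) is infeasible (5*0 + 4*0 < 17), so if mu = 0 stationarity would force x = mu_x/2 >= 0, y = mu_y/2 >= 0 with mu_x*x = mu_y*y = 0, i.e. x = y = 0: contradiction. Hence mu > 0 and 5x + 4y = 17 is active.
Try x > 0, y > 0 (so mu_x = mu_y = 0): x = 5*mu/2, y = 4*mu/2
Substitute: 5*(5*mu/2) + 4*(4*mu/2) = 17
  mu*41/2 = 17 => mu = 34/41
x* = 85/41 > 0, y* = 68/41 > 0, consistent with mu_x = mu_y = 0.
f is convex and the constraints are linear, so this KKT point is the global minimum.
f* = 289/41
Active constraints: 5x + 4y >= 17 (holds with equality, mu = 34/41 > 0); x >= 0 and y >= 0 are inactive (mu_x = mu_y = 0).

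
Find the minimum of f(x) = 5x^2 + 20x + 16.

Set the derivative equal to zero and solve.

f(x) = 5x^2 + 20x + 16
f'(x) = 10x + (20) = 0
x = -20/10 = -2
f(-2) = -4
Since f''(x) = 10 > 0, this is a minimum.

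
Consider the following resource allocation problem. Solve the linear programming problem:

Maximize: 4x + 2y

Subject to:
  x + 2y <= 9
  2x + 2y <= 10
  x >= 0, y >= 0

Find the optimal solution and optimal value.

Feasible vertices: (0, 0), (0, 9/2), (1, 4), (5, 0)
Objective 4x + 2y at each:
  (0, 0): 0
  (0, 9/2): 9
  (1, 4): 12
  (5, 0): 20
Maximum is 20 at (5, 0).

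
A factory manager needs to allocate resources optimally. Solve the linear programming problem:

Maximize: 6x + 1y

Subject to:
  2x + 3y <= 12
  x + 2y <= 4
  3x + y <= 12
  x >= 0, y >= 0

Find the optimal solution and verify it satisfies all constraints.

Feasible vertices: (0, 0), (0, 2), (4, 0)
Objective 6x + 1y at each vertex:
  (0, 0): 0
  (0, 2): 2
  (4, 0): 24
Maximum is 24 at (4, 0).
Verify constraints at (x, y) = (4, 0):
  2*4 + 3*0 = 8 <= 12
  1*4 + 2*0 = 4 <= 4 (active)
  3*4 + 1*0 = 12 <= 12 (active)
  x = 4 >= 0, y = 0 >= 0. All constraints satisfied.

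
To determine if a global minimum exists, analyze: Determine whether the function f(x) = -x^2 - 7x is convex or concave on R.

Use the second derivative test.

f(x) = -x^2 - 7x
f'(x) = -2x - 7
f''(x) = -2
Since f''(x) = -2 < 0 for all x, f is concave on R.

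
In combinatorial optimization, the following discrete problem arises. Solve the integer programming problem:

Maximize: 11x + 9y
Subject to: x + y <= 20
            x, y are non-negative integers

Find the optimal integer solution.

Objective: 11x + 9y, constraint: x + y <= 20
Coefficient of x is 11 >= coefficient of y is 9, so allocate the entire budget to x.
Optimal: x = 20, y = 0, value = 220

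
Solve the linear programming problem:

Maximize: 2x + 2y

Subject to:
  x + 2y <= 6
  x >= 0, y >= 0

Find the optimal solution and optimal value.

The feasible region has vertices at [(0, 0), (6, 0), (0, 3)].
Checking objective 2x + 2y at each vertex:
  (0, 0): 2*0 + 2*0 = 0
  (6, 0): 2*6 + 2*0 = 12
  (0, 3): 2*0 + 2*3 = 6
Maximum is 12 at (6, 0).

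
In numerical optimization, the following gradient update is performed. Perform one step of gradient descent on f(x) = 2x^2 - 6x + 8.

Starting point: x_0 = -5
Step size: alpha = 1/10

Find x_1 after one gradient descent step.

f(x) = 2x^2 - 6x + 8
f'(x) = 4x - 6
f'(-5) = 4*-5 + (-6) = -26
x_1 = x_0 - alpha * f'(x_0) = -5 - 1/10 * -26 = -12/5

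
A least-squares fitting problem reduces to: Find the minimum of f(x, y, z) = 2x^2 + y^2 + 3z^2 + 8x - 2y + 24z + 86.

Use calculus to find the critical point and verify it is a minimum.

f(x,y,z) = 2x^2 + y^2 + 3z^2 + 8x - 2y + 24z + 86
df/dx = 4x + (8) = 0 => x = -2
df/dy = 2y + (-2) = 0 => y = 1
df/dz = 6z + (24) = 0 => z = -4
f(-2,1,-4) = 2*(-2)^2 + 1*(1)^2 + 3*(-4)^2 + 8*(-2) + -2*(1) + 24*(-4) + 86 = 29
Hessian is diagonal with entries 4, 2, 6 > 0, confirmed minimum.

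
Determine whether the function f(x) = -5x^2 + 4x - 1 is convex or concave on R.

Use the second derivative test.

f(x) = -5x^2 + 4x - 1
f'(x) = -10x + 4
f''(x) = -10
Since f''(x) = -10 < 0 for all x, f is concave on R.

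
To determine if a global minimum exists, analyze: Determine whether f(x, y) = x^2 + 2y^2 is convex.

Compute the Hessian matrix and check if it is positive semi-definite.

f(x,y) = x^2 + 2y^2
Hessian H = [[2, 0], [0, 4]]
trace(H) = 6, det(H) = 8
Eigenvalues: (6 +/- sqrt(4)) / 2 = 4, 2
Since both eigenvalues > 0, f is convex.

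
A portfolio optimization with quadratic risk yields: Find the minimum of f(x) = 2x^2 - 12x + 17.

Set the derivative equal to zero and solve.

f(x) = 2x^2 - 12x + 17
f'(x) = 4x + (-12) = 0
x = 12/4 = 3
f(3) = -1
Since f''(x) = 4 > 0, this is a minimum.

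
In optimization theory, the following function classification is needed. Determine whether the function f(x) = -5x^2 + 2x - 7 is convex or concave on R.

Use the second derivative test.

f(x) = -5x^2 + 2x - 7
f'(x) = -10x + 2
f''(x) = -10
Since f''(x) = -10 < 0 for all x, f is concave on R.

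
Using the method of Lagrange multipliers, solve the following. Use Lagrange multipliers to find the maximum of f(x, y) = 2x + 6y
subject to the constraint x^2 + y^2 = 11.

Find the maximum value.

Set up Lagrange conditions: grad f = lambda * grad g
  2 = 2*lambda*x
  6 = 2*lambda*y
From these: x/y = 2/6, so x = 2t, y = 6t for some t.
Substitute into constraint: (2t)^2 + (6t)^2 = 11
  t^2 * 40 = 11
  t = sqrt(11/40)
Maximum = 2*x + 6*y = (2^2 + 6^2)*t = 40 * sqrt(11/40) = sqrt(440)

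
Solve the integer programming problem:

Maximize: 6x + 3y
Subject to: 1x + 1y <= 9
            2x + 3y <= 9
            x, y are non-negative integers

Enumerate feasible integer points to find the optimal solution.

Constraint 1: 1x + 1y <= 9
Constraint 2: 2x + 3y <= 9
Feasible x range (need y >= 0): 0 <= x <= min(9/1, 9/2) => x in {0, ..., 4}.
Enumerate feasible integer points row by row (the coefficient of y is 3 > 0, so for each x the largest feasible y gives the best value):
  x = 0: y <= min((9 - 1*0)/1, (9 - 2*0)/3) => y in {0, ..., 3}; best 6*0 + 3*3 = 9
  x = 1: y <= min((9 - 1*1)/1, (9 - 2*1)/3) => y in {0, ..., 2}; best 6*1 + 3*2 = 12
  x = 2: y <= min((9 - 1*2)/1, (9 - 2*2)/3) => y in {0, ..., 1}; best 6*2 + 3*1 = 15
  x = 3: y <= min((9 - 1*3)/1, (9 - 2*3)/3) => y in {0, ..., 1}; best 6*3 + 3*1 = 21
  x = 4: y <= min((9 - 1*4)/1, (9 - 2*4)/3) => y in {0}; best 6*4 + 3*0 = 24
The maximum 6x + 3y = 24 is achieved at x = 4, y = 0.
Check: 1*4 + 1*0 = 4 <= 9 and 2*4 + 3*0 = 8 <= 9.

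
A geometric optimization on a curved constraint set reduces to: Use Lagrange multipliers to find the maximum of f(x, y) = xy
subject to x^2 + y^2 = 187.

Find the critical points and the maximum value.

Lagrange conditions: y = 2*lambda*x and x = 2*lambda*y
If x = 0 then y = 0, violating the constraint, so x, y != 0.
Dividing: y/x = x/y => x^2 = y^2 => y = x or y = -x
Constraint: 2x^2 = 187 => x^2 = 187/2 => x = +/-sqrt(187/2)
Critical points: (sqrt(187/2), sqrt(187/2)), (-sqrt(187/2), -sqrt(187/2)), (sqrt(187/2), -sqrt(187/2)), (-sqrt(187/2), sqrt(187/2))
  y = x:  xy = x^2 = 187/2  at (sqrt(187/2), sqrt(187/2)) and (-sqrt(187/2), -sqrt(187/2))
  y = -x: xy = -x^2 = -187/2 at (sqrt(187/2), -sqrt(187/2)) and (-sqrt(187/2), sqrt(187/2))
Maximum xy = 187/2 at (sqrt(187/2), sqrt(187/2)) and (-sqrt(187/2), -sqrt(187/2))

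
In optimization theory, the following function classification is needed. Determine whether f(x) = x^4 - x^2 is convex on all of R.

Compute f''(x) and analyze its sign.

f(x) = x^4 - x^2
f'(x) = 4x^3 + -2x
f''(x) = 12x^2 + -2
f''(0) = -2 < 0, so not convex near x = 0
Therefore, f is not globally convex on R.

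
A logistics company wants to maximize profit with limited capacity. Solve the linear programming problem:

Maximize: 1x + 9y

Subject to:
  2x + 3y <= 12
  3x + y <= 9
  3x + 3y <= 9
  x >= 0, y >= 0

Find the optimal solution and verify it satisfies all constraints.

Feasible vertices: (0, 0), (0, 3), (3, 0)
Objective 1x + 9y at each vertex:
  (0, 0): 0
  (0, 3): 27
  (3, 0): 3
Maximum is 27 at (0, 3).
Verify constraints at (x, y) = (0, 3):
  2*0 + 3*3 = 9 <= 12
  3*0 + 1*3 = 3 <= 9
  3*0 + 3*3 = 9 <= 9 (active)
  x = 0 >= 0, y = 3 >= 0. All constraints satisfied.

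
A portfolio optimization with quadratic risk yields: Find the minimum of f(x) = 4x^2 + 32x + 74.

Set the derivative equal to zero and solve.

f(x) = 4x^2 + 32x + 74
f'(x) = 8x + (32) = 0
x = -32/8 = -4
f(-4) = 10
Since f''(x) = 8 > 0, this is a minimum.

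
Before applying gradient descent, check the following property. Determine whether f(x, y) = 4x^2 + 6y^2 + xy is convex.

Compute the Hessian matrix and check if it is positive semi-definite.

f(x,y) = 4x^2 + 6y^2 + xy
Hessian H = [[8, 1], [1, 12]]
trace(H) = 20, det(H) = 95
Eigenvalues: (20 +/- sqrt(20)) / 2 = 12.24, 7.764
Since both eigenvalues > 0, f is convex.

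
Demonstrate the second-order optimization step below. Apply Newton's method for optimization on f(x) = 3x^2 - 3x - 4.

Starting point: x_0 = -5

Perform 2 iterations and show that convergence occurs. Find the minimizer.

f(x) = 3x^2 - 3x - 4, f'(x) = 6x + (-3), f''(x) = 6
Step 1: f'(-5) = -33, x_1 = -5 - -33/6 = 1/2
Step 2: f'(1/2) = 0, x_2 = 1/2 (converged)
Newton's method converges in 1 step for quadratics.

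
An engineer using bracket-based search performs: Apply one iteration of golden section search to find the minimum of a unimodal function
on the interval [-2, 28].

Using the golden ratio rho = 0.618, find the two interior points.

Golden section search on [-2, 28].
Golden ratio rho = 0.618 (approx).
Interior points:
  x_1 = -2 + (1-0.618)*30 = 9.4600
  x_2 = -2 + 0.618*30 = 16.5400
Compare f(x_1) and f(x_2) to determine which subinterval to keep.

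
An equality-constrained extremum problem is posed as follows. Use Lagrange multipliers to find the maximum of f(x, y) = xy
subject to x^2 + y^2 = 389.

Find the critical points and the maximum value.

Lagrange conditions: y = 2*lambda*x and x = 2*lambda*y
If x = 0 then y = 0, violating the constraint, so x, y != 0.
Dividing: y/x = x/y => x^2 = y^2 => y = x or y = -x
Constraint: 2x^2 = 389 => x^2 = 389/2 => x = +/-sqrt(389/2)
Critical points: (sqrt(389/2), sqrt(389/2)), (-sqrt(389/2), -sqrt(389/2)), (sqrt(389/2), -sqrt(389/2)), (-sqrt(389/2), sqrt(389/2))
  y = x:  xy = x^2 = 389/2  at (sqrt(389/2), sqrt(389/2)) and (-sqrt(389/2), -sqrt(389/2))
  y = -x: xy = -x^2 = -389/2 at (sqrt(389/2), -sqrt(389/2)) and (-sqrt(389/2), sqrt(389/2))
Maximum xy = 389/2 at (sqrt(389/2), sqrt(389/2)) and (-sqrt(389/2), -sqrt(389/2))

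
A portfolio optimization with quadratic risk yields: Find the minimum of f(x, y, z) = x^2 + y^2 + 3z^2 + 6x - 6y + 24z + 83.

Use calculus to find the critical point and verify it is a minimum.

f(x,y,z) = x^2 + y^2 + 3z^2 + 6x - 6y + 24z + 83
df/dx = 2x + (6) = 0 => x = -3
df/dy = 2y + (-6) = 0 => y = 3
df/dz = 6z + (24) = 0 => z = -4
f(-3,3,-4) = 1*(-3)^2 + 1*(3)^2 + 3*(-4)^2 + 6*(-3) + -6*(3) + 24*(-4) + 83 = 17
Hessian is diagonal with entries 2, 2, 6 > 0, confirmed minimum.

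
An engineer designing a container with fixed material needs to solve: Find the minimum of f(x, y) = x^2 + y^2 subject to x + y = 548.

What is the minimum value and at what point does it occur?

Substitute y = 548 - x into f(x,y) = x^2 + y^2:
g(x) = x^2 + (548 - x)^2 = 2x^2 - 1096x + 300304
g'(x) = 4x - 1096 = 0  =>  x = 274
y = 548 - 274 = 274
Minimum value = 274^2 + 274^2 = 150152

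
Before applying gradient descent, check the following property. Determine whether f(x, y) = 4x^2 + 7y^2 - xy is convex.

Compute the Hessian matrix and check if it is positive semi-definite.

f(x,y) = 4x^2 + 7y^2 - xy
Hessian H = [[8, -1], [-1, 14]]
trace(H) = 22, det(H) = 111
Eigenvalues: (22 +/- sqrt(40)) / 2 = 14.16, 7.838
Since both eigenvalues > 0, f is convex.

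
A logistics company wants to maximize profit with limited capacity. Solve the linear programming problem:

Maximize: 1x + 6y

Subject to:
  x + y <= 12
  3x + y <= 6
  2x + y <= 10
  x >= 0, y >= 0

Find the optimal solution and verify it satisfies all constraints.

Feasible vertices: (0, 0), (0, 6), (2, 0)
Objective 1x + 6y at each vertex:
  (0, 0): 0
  (0, 6): 36
  (2, 0): 2
Maximum is 36 at (0, 6).
Verify constraints at (x, y) = (0, 6):
  1*0 + 1*6 = 6 <= 12
  3*0 + 1*6 = 6 <= 6 (active)
  2*0 + 1*6 = 6 <= 10
  x = 0 >= 0, y = 6 >= 0. All constraints satisfied.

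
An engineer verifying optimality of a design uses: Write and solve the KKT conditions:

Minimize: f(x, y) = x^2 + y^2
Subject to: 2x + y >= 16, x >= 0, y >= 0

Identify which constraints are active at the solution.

KKT conditions for min x^2 + y^2 s.t. 2x + 1y >= 16, x >= 0, y >= 0:
Stationarity: 2x = mu*2 + mu_x, 2y = mu*1 + mu_y, with mu, mu_x, mu_y >= 0
Complementary slackness: mu*(2x + y - 16) = 0, mu_x*x = 0, mu_y*y = 0
(0, 0) is infeasible (2*0 + 1*0 < 16), so if mu = 0 stationarity would force x = mu_x/2 >= 0, y = mu_y/2 >= 0 with mu_x*x = mu_y*y = 0, i.e. x = y = 0: contradiction. Hence mu > 0 and 2x + y = 16 is active.
Try x > 0, y > 0 (so mu_x = mu_y = 0): x = 2*mu/2, y = 1*mu/2
Substitute: 2*(2*mu/2) + 1*(1*mu/2) = 16
  mu*5/2 = 16 => mu = 32/5
x* = 32/5 > 0, y* = 16/5 > 0, consistent with mu_x = mu_y = 0.
f is convex and the constraints are linear, so this KKT point is the global minimum.
f* = 256/5
Active constraints: 2x + y >= 16 (holds with equality, mu = 32/5 > 0); x >= 0 and y >= 0 are inactive (mu_x = mu_y = 0).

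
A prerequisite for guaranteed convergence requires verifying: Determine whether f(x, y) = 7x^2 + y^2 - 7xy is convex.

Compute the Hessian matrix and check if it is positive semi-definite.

f(x,y) = 7x^2 + y^2 - 7xy
Hessian H = [[14, -7], [-7, 2]]
trace(H) = 16, det(H) = -21
Eigenvalues: (16 +/- sqrt(340)) / 2 = 17.22, -1.22
Since not both eigenvalues positive, f is neither convex nor concave.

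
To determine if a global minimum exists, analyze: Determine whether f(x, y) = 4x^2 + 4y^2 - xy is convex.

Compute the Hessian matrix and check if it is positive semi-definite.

f(x,y) = 4x^2 + 4y^2 - xy
Hessian H = [[8, -1], [-1, 8]]
trace(H) = 16, det(H) = 63
Eigenvalues: (16 +/- sqrt(4)) / 2 = 9, 7
Since both eigenvalues > 0, f is convex.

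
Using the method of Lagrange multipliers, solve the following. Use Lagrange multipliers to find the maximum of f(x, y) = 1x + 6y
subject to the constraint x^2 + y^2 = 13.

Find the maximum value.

Set up Lagrange conditions: grad f = lambda * grad g
  1 = 2*lambda*x
  6 = 2*lambda*y
From these: x/y = 1/6, so x = 1t, y = 6t for some t.
Substitute into constraint: (1t)^2 + (6t)^2 = 13
  t^2 * 37 = 13
  t = sqrt(13/37)
Maximum = 1*x + 6*y = (1^2 + 6^2)*t = 37 * sqrt(13/37) = sqrt(481)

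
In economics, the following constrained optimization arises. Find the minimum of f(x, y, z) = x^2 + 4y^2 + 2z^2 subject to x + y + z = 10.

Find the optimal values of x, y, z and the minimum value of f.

Using Lagrange multipliers on f = x^2 + 4y^2 + 2z^2 with constraint x + y + z = 10:
Conditions: 2*1*x = lambda, 2*4*y = lambda, 2*2*z = lambda
So x = lambda/2, y = lambda/8, z = lambda/4
Substituting into constraint: lambda * (7/8) = 10
lambda = 80/7
x = 40/7, y = 10/7, z = 20/7
Minimum value = 400/7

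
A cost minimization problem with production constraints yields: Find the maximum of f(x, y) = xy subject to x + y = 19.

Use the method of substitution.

Substitute y = 19 - x into f(x,y) = xy:
g(x) = x(19 - x) = 19x - x^2
g'(x) = 19 - 2x = 0  =>  x = 19/2
y = 19 - 19/2 = 19/2
Maximum value = (19/2) * (19/2) = 361/4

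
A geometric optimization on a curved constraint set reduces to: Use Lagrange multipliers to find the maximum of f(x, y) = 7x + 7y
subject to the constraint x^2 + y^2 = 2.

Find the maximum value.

Set up Lagrange conditions: grad f = lambda * grad g
  7 = 2*lambda*x
  7 = 2*lambda*y
From these: x/y = 7/7, so x = 7t, y = 7t for some t.
Substitute into constraint: (7t)^2 + (7t)^2 = 2
  t^2 * 98 = 2
  t = sqrt(2/98)
Maximum = 7*x + 7*y = (7^2 + 7^2)*t = 98 * sqrt(2/98) = 14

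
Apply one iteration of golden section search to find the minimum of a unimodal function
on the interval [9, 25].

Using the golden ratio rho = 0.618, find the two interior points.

Golden section search on [9, 25].
Golden ratio rho = 0.618 (approx).
Interior points:
  x_1 = 9 + (1-0.618)*16 = 15.1120
  x_2 = 9 + 0.618*16 = 18.8880
Compare f(x_1) and f(x_2) to determine which subinterval to keep.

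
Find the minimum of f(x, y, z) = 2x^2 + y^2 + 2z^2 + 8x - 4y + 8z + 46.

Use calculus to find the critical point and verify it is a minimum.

f(x,y,z) = 2x^2 + y^2 + 2z^2 + 8x - 4y + 8z + 46
df/dx = 4x + (8) = 0 => x = -2
df/dy = 2y + (-4) = 0 => y = 2
df/dz = 4z + (8) = 0 => z = -2
f(-2,2,-2) = 2*(-2)^2 + 1*(2)^2 + 2*(-2)^2 + 8*(-2) + -4*(2) + 8*(-2) + 46 = 26
Hessian is diagonal with entries 4, 2, 4 > 0, confirmed minimum.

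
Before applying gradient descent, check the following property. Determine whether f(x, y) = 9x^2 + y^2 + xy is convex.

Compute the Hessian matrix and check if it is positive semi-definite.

f(x,y) = 9x^2 + y^2 + xy
Hessian H = [[18, 1], [1, 2]]
trace(H) = 20, det(H) = 35
Eigenvalues: (20 +/- sqrt(260)) / 2 = 18.06, 1.938
Since both eigenvalues > 0, f is convex.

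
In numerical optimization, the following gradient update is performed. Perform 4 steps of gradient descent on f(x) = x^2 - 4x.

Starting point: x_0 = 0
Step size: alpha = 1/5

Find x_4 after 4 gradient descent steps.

f(x) = x^2 - 4x, f'(x) = 2x + (-4)
Step 1: f'(0) = -4, x_1 = 0 - 1/5 * -4 = 4/5
Step 2: f'(4/5) = -12/5, x_2 = 4/5 - 1/5 * -12/5 = 32/25
Step 3: f'(32/25) = -36/25, x_3 = 32/25 - 1/5 * -36/25 = 196/125
Step 4: f'(196/125) = -108/125, x_4 = 196/125 - 1/5 * -108/125 = 1088/625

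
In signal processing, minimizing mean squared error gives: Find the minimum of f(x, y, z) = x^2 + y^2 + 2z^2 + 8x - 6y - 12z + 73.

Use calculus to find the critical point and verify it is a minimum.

f(x,y,z) = x^2 + y^2 + 2z^2 + 8x - 6y - 12z + 73
df/dx = 2x + (8) = 0 => x = -4
df/dy = 2y + (-6) = 0 => y = 3
df/dz = 4z + (-12) = 0 => z = 3
f(-4,3,3) = 1*(-4)^2 + 1*(3)^2 + 2*(3)^2 + 8*(-4) + -6*(3) + -12*(3) + 73 = 30
Hessian is diagonal with entries 2, 2, 4 > 0, confirmed minimum.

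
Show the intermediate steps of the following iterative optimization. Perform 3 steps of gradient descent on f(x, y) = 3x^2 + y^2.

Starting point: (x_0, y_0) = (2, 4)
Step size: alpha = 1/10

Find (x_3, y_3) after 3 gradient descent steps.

f(x,y) = 3x^2 + y^2
grad_x = 6x + 0y, grad_y = 2y + 0x
Step 1: grad = (12, 8), (4/5, 16/5)
Step 2: grad = (24/5, 32/5), (8/25, 64/25)
Step 3: grad = (48/25, 128/25), (16/125, 256/125)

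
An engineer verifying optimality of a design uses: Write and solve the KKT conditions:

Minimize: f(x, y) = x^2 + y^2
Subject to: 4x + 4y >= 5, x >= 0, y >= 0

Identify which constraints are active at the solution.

KKT conditions for min x^2 + y^2 s.t. 4x + 4y >= 5, x >= 0, y >= 0:
Stationarity: 2x = mu*4 + mu_x, 2y = mu*4 + mu_y, with mu, mu_x, mu_y >= 0
Complementary slackness: mu*(4x + 4y - 5) = 0, mu_x*x = 0, mu_y*y = 0
(0, 0) is infeasible (4*0 + 4*0 < 5), so if mu = 0 stationarity would force x = mu_x/2 >= 0, y = mu_y/2 >= 0 with mu_x*x = mu_y*y = 0, i.e. x = y = 0: contradiction. Hence mu > 0 and 4x + 4y = 5 is active.
Try x > 0, y > 0 (so mu_x = mu_y = 0): x = 4*mu/2, y = 4*mu/2
Substitute: 4*(4*mu/2) + 4*(4*mu/2) = 5
  mu*32/2 = 5 => mu = 5/16
x* = 5/8 > 0, y* = 5/8 > 0, consistent with mu_x = mu_y = 0.
f is convex and the constraints are linear, so this KKT point is the global minimum.
f* = 25/32
Active constraints: 4x + 4y >= 5 (holds with equality, mu = 5/16 > 0); x >= 0 and y >= 0 are inactive (mu_x = mu_y = 0).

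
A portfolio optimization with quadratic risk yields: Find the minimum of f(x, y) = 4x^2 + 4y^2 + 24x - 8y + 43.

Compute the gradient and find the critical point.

f(x,y) = 4x^2 + 4y^2 + 24x - 8y + 43
df/dx = 8x + (24) = 0  =>  x = -3
df/dy = 8y + (-8) = 0  =>  y = 1
f(-3, 1) = 4*(-3)^2 + 4*(1)^2 + 24*(-3) + -8*(1) + 43 = 3
Hessian is diagonal with entries 8, 8 > 0, so this is a minimum.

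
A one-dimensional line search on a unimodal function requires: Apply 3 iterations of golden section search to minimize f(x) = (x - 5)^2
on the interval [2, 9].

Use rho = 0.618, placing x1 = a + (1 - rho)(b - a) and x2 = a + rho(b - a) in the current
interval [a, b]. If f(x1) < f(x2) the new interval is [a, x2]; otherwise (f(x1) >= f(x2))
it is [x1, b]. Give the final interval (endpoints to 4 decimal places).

Golden section search for min of f(x) = (x - 5)^2 on [2, 9].
Each step: x1 = a + (1 - rho)(b - a), x2 = a + rho(b - a); if f(x1) < f(x2) keep [a, x2], otherwise keep [x1, b].
Step 1: [2.0000, 9.0000], x1=4.6740 (f=0.1063), x2=6.3260 (f=1.7583); f(x1) < f(x2) => keep [2.0000, 6.3260]
Step 2: [2.0000, 6.3260], x1=3.6525 (f=1.8157), x2=4.6735 (f=0.1066); f(x1) > f(x2) => keep [3.6525, 6.3260]
Step 3: [3.6525, 6.3260], x1=4.6738 (f=0.1064), x2=5.3047 (f=0.0929); f(x1) > f(x2) => keep [4.6738, 6.3260]
Final interval: [4.6738, 6.3260]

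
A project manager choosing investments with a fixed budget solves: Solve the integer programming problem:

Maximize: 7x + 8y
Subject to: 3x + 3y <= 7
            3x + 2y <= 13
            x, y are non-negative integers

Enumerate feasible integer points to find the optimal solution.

Constraint 1: 3x + 3y <= 7
Constraint 2: 3x + 2y <= 13
Feasible x range (need y >= 0): 0 <= x <= min(7/3, 13/3) => x in {0, ..., 2}.
Enumerate feasible integer points row by row (the coefficient of y is 8 > 0, so for each x the largest feasible y gives the best value):
  x = 0: y <= min((7 - 3*0)/3, (13 - 3*0)/2) => y in {0, ..., 2}; best 7*0 + 8*2 = 16
  x = 1: y <= min((7 - 3*1)/3, (13 - 3*1)/2) => y in {0, ..., 1}; best 7*1 + 8*1 = 15
  x = 2: y <= min((7 - 3*2)/3, (13 - 3*2)/2) => y in {0}; best 7*2 + 8*0 = 14
The maximum 7x + 8y = 16 is achieved at x = 0, y = 2.
Check: 3*0 + 3*2 = 6 <= 7 and 3*0 + 2*2 = 4 <= 13.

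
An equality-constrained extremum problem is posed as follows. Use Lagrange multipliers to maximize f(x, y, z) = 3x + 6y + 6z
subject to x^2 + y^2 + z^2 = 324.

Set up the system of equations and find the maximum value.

Lagrange conditions: 3 = 2*lambda*x, 6 = 2*lambda*y, 6 = 2*lambda*z
So x:3 = y:6 = z:6, i.e. x = 3t, y = 6t, z = 6t
Constraint: t^2*(3^2 + 6^2 + 6^2) = 324
  t^2 * 81 = 324  =>  t = sqrt(4)
Maximum = 3*3t + 6*6t + 6*6t = 81*sqrt(4) = 162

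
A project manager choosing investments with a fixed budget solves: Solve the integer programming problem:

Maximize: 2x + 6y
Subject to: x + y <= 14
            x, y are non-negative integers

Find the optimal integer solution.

Objective: 2x + 6y, constraint: x + y <= 14
Coefficient of y is 6 > coefficient of x is 2, so allocate the entire budget to y.
Optimal: x = 0, y = 14, value = 84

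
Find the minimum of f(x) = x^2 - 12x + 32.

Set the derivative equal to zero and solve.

f(x) = x^2 - 12x + 32
f'(x) = 2x + (-12) = 0
x = 12/2 = 6
f(6) = -4
Since f''(x) = 2 > 0, this is a minimum.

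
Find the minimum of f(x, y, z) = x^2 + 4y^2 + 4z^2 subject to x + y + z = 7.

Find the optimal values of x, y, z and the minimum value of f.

Using Lagrange multipliers on f = x^2 + 4y^2 + 4z^2 with constraint x + y + z = 7:
Conditions: 2*1*x = lambda, 2*4*y = lambda, 2*4*z = lambda
So x = lambda/2, y = lambda/8, z = lambda/8
Substituting into constraint: lambda * (3/4) = 7
lambda = 28/3
x = 14/3, y = 7/6, z = 7/6
Minimum value = 98/3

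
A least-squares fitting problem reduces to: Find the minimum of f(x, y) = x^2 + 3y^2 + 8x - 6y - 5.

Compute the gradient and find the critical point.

f(x,y) = x^2 + 3y^2 + 8x - 6y - 5
df/dx = 2x + (8) = 0  =>  x = -4
df/dy = 6y + (-6) = 0  =>  y = 1
f(-4, 1) = 1*(-4)^2 + 3*(1)^2 + 8*(-4) + -6*(1) + -5 = -24
Hessian is diagonal with entries 2, 6 > 0, so this is a minimum.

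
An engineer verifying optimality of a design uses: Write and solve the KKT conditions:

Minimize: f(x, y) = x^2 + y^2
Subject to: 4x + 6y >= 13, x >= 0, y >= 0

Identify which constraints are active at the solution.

KKT conditions for min x^2 + y^2 s.t. 4x + 6y >= 13, x >= 0, y >= 0:
Stationarity: 2x = mu*4 + mu_x, 2y = mu*6 + mu_y, with mu, mu_x, mu_y >= 0
Complementary slackness: mu*(4x + 6y - 13) = 0, mu_x*x = 0, mu_y*y = 0
(0, 0) is infeasible (4*0 + 6*0 < 13), so if mu = 0 stationarity would force x = mu_x/2 >= 0, y = mu_y/2 >= 0 with mu_x*x = mu_y*y = 0, i.e. x = y = 0: contradiction. Hence mu > 0 and 4x + 6y = 13 is active.
Try x > 0, y > 0 (so mu_x = mu_y = 0): x = 4*mu/2, y = 6*mu/2
Substitute: 4*(4*mu/2) + 6*(6*mu/2) = 13
  mu*52/2 = 13 => mu = 1/2
x* = 1 > 0, y* = 3/2 > 0, consistent with mu_x = mu_y = 0.
f is convex and the constraints are linear, so this KKT point is the global minimum.
f* = 13/4
Active constraints: 4x + 6y >= 13 (holds with equality, mu = 1/2 > 0); x >= 0 and y >= 0 are inactive (mu_x = mu_y = 0).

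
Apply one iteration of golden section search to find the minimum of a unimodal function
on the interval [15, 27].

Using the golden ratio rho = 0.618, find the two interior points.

Golden section search on [15, 27].
Golden ratio rho = 0.618 (approx).
Interior points:
  x_1 = 15 + (1-0.618)*12 = 19.5840
  x_2 = 15 + 0.618*12 = 22.4160
Compare f(x_1) and f(x_2) to determine which subinterval to keep.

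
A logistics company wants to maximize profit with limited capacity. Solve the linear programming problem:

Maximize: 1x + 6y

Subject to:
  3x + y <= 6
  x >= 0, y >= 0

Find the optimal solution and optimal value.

The feasible region has vertices at [(0, 0), (2, 0), (0, 6)].
Checking objective 1x + 6y at each vertex:
  (0, 0): 1*0 + 6*0 = 0
  (2, 0): 1*2 + 6*0 = 2
  (0, 6): 1*0 + 6*6 = 36
Maximum is 36 at (0, 6).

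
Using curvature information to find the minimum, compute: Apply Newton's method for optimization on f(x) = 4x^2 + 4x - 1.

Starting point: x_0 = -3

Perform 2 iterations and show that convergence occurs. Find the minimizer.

f(x) = 4x^2 + 4x - 1, f'(x) = 8x + (4), f''(x) = 8
Step 1: f'(-3) = -20, x_1 = -3 - -20/8 = -1/2
Step 2: f'(-1/2) = 0, x_2 = -1/2 (converged)
Newton's method converges in 1 step for quadratics.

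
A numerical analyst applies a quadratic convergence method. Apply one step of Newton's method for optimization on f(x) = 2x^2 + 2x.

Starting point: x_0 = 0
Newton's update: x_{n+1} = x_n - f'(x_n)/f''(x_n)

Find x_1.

f(x) = 2x^2 + 2x
f'(x) = 4x + (2), f''(x) = 4
Newton step: x_1 = x_0 - f'(x_0)/f''(x_0)
f'(0) = 2
x_1 = 0 - 2/4 = -1/2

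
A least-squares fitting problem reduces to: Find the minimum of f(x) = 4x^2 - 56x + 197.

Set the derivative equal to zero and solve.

f(x) = 4x^2 - 56x + 197
f'(x) = 8x + (-56) = 0
x = 56/8 = 7
f(7) = 1
Since f''(x) = 8 > 0, this is a minimum.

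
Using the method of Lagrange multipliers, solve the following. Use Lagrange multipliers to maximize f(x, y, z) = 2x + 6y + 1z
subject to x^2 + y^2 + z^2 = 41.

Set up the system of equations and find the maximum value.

Lagrange conditions: 2 = 2*lambda*x, 6 = 2*lambda*y, 1 = 2*lambda*z
So x:2 = y:6 = z:1, i.e. x = 2t, y = 6t, z = 1t
Constraint: t^2*(2^2 + 6^2 + 1^2) = 41
  t^2 * 41 = 41  =>  t = sqrt(1)
Maximum = 2*2t + 6*6t + 1*1t = 41*sqrt(1) = 41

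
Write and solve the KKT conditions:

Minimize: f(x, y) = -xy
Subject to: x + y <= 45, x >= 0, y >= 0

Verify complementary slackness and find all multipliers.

Problem: min -xy s.t. x + y <= 45 (multiplier lambda), x >= 0 (mu_x), y >= 0 (mu_y)
KKT stationarity: -y + lambda - mu_x = 0, -x + lambda - mu_y = 0, with lambda, mu_x, mu_y >= 0
Complementary slackness: lambda*(x + y - 45) = 0, mu_x*x = 0, mu_y*y = 0
If lambda = 0: y = -mu_x <= 0 and x = -mu_y <= 0 force x = y = 0 with f = 0; but x = y = 45/2 is feasible with f = -2025/4 < 0, so this is not the minimum. Hence lambda > 0 and x + y = 45.
Try x > 0, y > 0 (so mu_x = mu_y = 0): y = lambda, x = lambda => x = y = lambda
x + y = 45 => 2*lambda = 45 => lambda = 45/2
x* = y* = 45/2 > 0, consistent with mu_x = mu_y = 0.
(Any feasible point with x = 0 or y = 0 has f = 0 > -2025/4, so the minimum is not on those boundaries.)
min(-xy) = -2025/4 (i.e. max xy = 2025/4)
Multipliers: lambda = 45/2, mu_x = 0, mu_y = 0
Complementary slackness: lambda*(x + y - 45) = 45/2*(45/2 + 45/2 - 45) = 0, mu_x*x = 0*45/2 = 0, mu_y*y = 0*45/2 = 0. Satisfied.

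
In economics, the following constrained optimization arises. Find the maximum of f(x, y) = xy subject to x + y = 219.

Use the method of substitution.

Substitute y = 219 - x into f(x,y) = xy:
g(x) = x(219 - x) = 219x - x^2
g'(x) = 219 - 2x = 0  =>  x = 219/2
y = 219 - 219/2 = 219/2
Maximum value = (219/2) * (219/2) = 47961/4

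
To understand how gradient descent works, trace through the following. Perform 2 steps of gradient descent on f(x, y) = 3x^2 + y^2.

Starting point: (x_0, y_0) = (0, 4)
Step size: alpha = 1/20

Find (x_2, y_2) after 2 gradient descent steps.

f(x,y) = 3x^2 + y^2
grad_x = 6x + 0y, grad_y = 2y + 0x
Step 1: grad = (0, 8), (0, 18/5)
Step 2: grad = (0, 36/5), (0, 81/25)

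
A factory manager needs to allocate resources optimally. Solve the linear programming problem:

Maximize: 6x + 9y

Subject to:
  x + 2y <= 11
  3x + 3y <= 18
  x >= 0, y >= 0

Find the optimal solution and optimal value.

Feasible vertices: (0, 0), (0, 11/2), (1, 5), (6, 0)
Objective 6x + 9y at each:
  (0, 0): 0
  (0, 11/2): 99/2
  (1, 5): 51
  (6, 0): 36
Maximum is 51 at (1, 5).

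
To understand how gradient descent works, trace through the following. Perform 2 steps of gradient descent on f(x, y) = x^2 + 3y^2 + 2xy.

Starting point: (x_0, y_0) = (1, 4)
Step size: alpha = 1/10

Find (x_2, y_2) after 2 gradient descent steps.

f(x,y) = x^2 + 3y^2 + 2xy
grad_x = 2x + 2y, grad_y = 6y + 2x
Step 1: grad = (10, 26), (0, 7/5)
Step 2: grad = (14/5, 42/5), (-7/25, 14/25)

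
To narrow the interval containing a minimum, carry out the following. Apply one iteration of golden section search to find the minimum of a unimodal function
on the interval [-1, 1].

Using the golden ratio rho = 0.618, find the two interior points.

Golden section search on [-1, 1].
Golden ratio rho = 0.618 (approx).
Interior points:
  x_1 = -1 + (1-0.618)*2 = -0.2360
  x_2 = -1 + 0.618*2 = 0.2360
Compare f(x_1) and f(x_2) to determine which subinterval to keep.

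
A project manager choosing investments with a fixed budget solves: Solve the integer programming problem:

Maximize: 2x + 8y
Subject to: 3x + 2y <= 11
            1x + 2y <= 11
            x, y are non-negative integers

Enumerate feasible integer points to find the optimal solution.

Constraint 1: 3x + 2y <= 11
Constraint 2: 1x + 2y <= 11
Feasible x range (need y >= 0): 0 <= x <= min(11/3, 11/1) => x in {0, ..., 3}.
Enumerate feasible integer points row by row (the coefficient of y is 8 > 0, so for each x the largest feasible y gives the best value):
  x = 0: y <= min((11 - 3*0)/2, (11 - 1*0)/2) => y in {0, ..., 5}; best 2*0 + 8*5 = 40
  x = 1: y <= min((11 - 3*1)/2, (11 - 1*1)/2) => y in {0, ..., 4}; best 2*1 + 8*4 = 34
  x = 2: y <= min((11 - 3*2)/2, (11 - 1*2)/2) => y in {0, ..., 2}; best 2*2 + 8*2 = 20
  x = 3: y <= min((11 - 3*3)/2, (11 - 1*3)/2) => y in {0, ..., 1}; best 2*3 + 8*1 = 14
The maximum 2x + 8y = 40 is achieved at x = 0, y = 5.
Check: 3*0 + 2*5 = 10 <= 11 and 1*0 + 2*5 = 10 <= 11.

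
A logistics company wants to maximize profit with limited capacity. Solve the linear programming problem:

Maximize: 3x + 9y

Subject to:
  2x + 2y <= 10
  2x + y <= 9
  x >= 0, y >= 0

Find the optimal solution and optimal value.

Feasible vertices: (0, 0), (0, 5), (4, 1), (9/2, 0)
Objective 3x + 9y at each:
  (0, 0): 0
  (0, 5): 45
  (4, 1): 21
  (9/2, 0): 27/2
Maximum is 45 at (0, 5).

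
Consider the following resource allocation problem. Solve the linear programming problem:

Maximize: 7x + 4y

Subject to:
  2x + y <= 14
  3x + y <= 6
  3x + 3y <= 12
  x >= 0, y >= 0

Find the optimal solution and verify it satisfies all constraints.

Feasible vertices: (0, 0), (0, 4), (1, 3), (2, 0)
Objective 7x + 4y at each vertex:
  (0, 0): 0
  (0, 4): 16
  (1, 3): 19
  (2, 0): 14
Maximum is 19 at (1, 3).
Verify constraints at (x, y) = (1, 3):
  2*1 + 1*3 = 5 <= 14
  3*1 + 1*3 = 6 <= 6 (active)
  3*1 + 3*3 = 12 <= 12 (active)
  x = 1 >= 0, y = 3 >= 0. All constraints satisfied.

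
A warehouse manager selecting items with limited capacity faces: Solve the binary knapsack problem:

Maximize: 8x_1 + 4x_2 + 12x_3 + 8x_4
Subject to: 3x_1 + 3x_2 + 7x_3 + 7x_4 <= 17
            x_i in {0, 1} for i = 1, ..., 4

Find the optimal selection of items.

Items: item 1 (v=8, w=3), item 2 (v=4, w=3), item 3 (v=12, w=7), item 4 (v=8, w=7)
Capacity: 17
Checking all 16 subsets (w = total weight, v = total value):
  {}: w = 0, v = 0
  {1}: w = 3, v = 8
  {2}: w = 3, v = 4
  {3}: w = 7, v = 12
  {4}: w = 7, v = 8
  {1, 2}: w = 6, v = 12
  {1, 3}: w = 10, v = 20
  {1, 4}: w = 10, v = 16
  {2, 3}: w = 10, v = 16
  {2, 4}: w = 10, v = 12
  {3, 4}: w = 14, v = 20
  {1, 2, 3}: w = 13, v = 24
  {1, 2, 4}: w = 13, v = 20
  {1, 3, 4}: w = 17, v = 28
  {2, 3, 4}: w = 17, v = 24
  {1, 2, 3, 4}: w = 20 > 17, infeasible
Best feasible subset: items [1, 3, 4]
Total weight: 17 <= 17, total value: 28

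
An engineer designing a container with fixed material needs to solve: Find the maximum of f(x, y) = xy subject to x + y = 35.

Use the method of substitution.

Substitute y = 35 - x into f(x,y) = xy:
g(x) = x(35 - x) = 35x - x^2
g'(x) = 35 - 2x = 0  =>  x = 35/2
y = 35 - 35/2 = 35/2
Maximum value = (35/2) * (35/2) = 1225/4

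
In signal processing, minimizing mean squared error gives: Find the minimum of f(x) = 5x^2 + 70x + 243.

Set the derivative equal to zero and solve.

f(x) = 5x^2 + 70x + 243
f'(x) = 10x + (70) = 0
x = -70/10 = -7
f(-7) = -2
Since f''(x) = 10 > 0, this is a minimum.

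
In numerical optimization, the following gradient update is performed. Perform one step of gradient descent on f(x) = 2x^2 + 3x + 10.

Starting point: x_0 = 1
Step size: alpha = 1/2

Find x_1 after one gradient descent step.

f(x) = 2x^2 + 3x + 10
f'(x) = 4x + 3
f'(1) = 4*1 + (3) = 7
x_1 = x_0 - alpha * f'(x_0) = 1 - 1/2 * 7 = -5/2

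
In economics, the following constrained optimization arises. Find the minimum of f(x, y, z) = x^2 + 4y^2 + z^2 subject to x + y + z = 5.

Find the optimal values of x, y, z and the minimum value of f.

Using Lagrange multipliers on f = x^2 + 4y^2 + z^2 with constraint x + y + z = 5:
Conditions: 2*1*x = lambda, 2*4*y = lambda, 2*1*z = lambda
So x = lambda/2, y = lambda/8, z = lambda/2
Substituting into constraint: lambda * (9/8) = 5
lambda = 40/9
x = 20/9, y = 5/9, z = 20/9
Minimum value = 100/9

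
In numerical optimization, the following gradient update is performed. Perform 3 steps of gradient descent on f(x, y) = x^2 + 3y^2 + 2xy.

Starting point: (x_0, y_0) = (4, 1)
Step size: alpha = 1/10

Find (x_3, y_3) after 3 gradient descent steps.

f(x,y) = x^2 + 3y^2 + 2xy
grad_x = 2x + 2y, grad_y = 6y + 2x
Step 1: grad = (10, 14), (3, -2/5)
Step 2: grad = (26/5, 18/5), (62/25, -19/25)
Step 3: grad = (86/25, 2/5), (267/125, -4/5)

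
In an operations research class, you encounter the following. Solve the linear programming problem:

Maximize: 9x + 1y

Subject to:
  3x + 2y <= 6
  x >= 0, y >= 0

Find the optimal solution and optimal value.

The feasible region has vertices at [(0, 0), (2, 0), (0, 3)].
Checking objective 9x + 1y at each vertex:
  (0, 0): 9*0 + 1*0 = 0
  (2, 0): 9*2 + 1*0 = 18
  (0, 3): 9*0 + 1*3 = 3
Maximum is 18 at (2, 0).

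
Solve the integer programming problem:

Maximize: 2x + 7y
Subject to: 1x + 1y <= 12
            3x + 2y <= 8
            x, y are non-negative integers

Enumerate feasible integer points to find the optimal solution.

Constraint 1: 1x + 1y <= 12
Constraint 2: 3x + 2y <= 8
Feasible x range (need y >= 0): 0 <= x <= min(12/1, 8/3) => x in {0, ..., 2}.
Enumerate feasible integer points row by row (the coefficient of y is 7 > 0, so for each x the largest feasible y gives the best value):
  x = 0: y <= min((12 - 1*0)/1, (8 - 3*0)/2) => y in {0, ..., 4}; best 2*0 + 7*4 = 28
  x = 1: y <= min((12 - 1*1)/1, (8 - 3*1)/2) => y in {0, ..., 2}; best 2*1 + 7*2 = 16
  x = 2: y <= min((12 - 1*2)/1, (8 - 3*2)/2) => y in {0, ..., 1}; best 2*2 + 7*1 = 11
The maximum 2x + 7y = 28 is achieved at x = 0, y = 4.
Check: 1*0 + 1*4 = 4 <= 12 and 3*0 + 2*4 = 8 <= 8.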